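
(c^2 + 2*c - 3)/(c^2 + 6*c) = (c^2 + 2*c - 3)/(c*(c + 6))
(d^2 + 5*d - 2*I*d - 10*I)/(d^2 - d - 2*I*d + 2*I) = (d + 5)/(d - 1)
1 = 1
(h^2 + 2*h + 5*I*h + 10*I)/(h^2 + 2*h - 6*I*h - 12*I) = (h + 5*I)/(h - 6*I)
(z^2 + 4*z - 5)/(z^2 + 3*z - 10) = (z - 1)/(z - 2)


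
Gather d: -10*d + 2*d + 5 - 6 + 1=-8*d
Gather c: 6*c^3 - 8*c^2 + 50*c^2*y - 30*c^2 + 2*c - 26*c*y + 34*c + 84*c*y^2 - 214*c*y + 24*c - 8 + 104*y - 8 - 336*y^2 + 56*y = 6*c^3 + c^2*(50*y - 38) + c*(84*y^2 - 240*y + 60) - 336*y^2 + 160*y - 16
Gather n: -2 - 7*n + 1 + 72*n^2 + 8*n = 72*n^2 + n - 1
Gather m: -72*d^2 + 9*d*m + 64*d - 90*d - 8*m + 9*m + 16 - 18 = -72*d^2 - 26*d + m*(9*d + 1) - 2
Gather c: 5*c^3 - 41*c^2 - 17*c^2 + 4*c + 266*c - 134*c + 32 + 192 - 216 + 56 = 5*c^3 - 58*c^2 + 136*c + 64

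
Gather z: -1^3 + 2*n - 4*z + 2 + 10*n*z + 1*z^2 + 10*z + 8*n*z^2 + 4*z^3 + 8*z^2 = 2*n + 4*z^3 + z^2*(8*n + 9) + z*(10*n + 6) + 1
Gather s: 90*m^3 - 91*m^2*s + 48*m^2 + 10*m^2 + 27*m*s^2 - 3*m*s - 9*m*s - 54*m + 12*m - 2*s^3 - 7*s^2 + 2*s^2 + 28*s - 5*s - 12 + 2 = 90*m^3 + 58*m^2 - 42*m - 2*s^3 + s^2*(27*m - 5) + s*(-91*m^2 - 12*m + 23) - 10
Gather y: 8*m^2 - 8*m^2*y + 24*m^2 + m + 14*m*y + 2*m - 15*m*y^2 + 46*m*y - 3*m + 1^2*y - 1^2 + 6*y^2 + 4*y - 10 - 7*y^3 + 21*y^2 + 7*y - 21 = 32*m^2 - 7*y^3 + y^2*(27 - 15*m) + y*(-8*m^2 + 60*m + 12) - 32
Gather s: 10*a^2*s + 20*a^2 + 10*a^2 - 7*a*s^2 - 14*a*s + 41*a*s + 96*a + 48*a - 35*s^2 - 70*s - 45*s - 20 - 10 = 30*a^2 + 144*a + s^2*(-7*a - 35) + s*(10*a^2 + 27*a - 115) - 30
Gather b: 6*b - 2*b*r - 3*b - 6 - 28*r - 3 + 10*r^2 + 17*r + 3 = b*(3 - 2*r) + 10*r^2 - 11*r - 6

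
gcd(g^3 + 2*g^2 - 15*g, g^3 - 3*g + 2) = 1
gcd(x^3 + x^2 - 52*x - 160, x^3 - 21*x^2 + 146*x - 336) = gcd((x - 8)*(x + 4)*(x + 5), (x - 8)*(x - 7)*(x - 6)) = x - 8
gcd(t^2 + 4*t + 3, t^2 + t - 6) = t + 3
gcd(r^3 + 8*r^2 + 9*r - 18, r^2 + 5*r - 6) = r^2 + 5*r - 6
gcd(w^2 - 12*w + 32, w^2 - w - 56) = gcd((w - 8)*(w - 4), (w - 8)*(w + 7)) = w - 8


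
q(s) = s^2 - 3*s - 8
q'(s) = 2*s - 3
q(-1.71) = 0.05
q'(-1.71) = -6.42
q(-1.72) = 0.12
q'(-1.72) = -6.44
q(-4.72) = 28.44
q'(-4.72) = -12.44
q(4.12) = -3.39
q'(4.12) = 5.24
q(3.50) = -6.25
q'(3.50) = 4.00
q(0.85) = -9.83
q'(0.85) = -1.30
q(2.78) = -8.61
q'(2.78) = 2.56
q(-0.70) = -5.41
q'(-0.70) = -4.40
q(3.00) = -8.00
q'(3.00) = 3.00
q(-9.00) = 100.00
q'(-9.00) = -21.00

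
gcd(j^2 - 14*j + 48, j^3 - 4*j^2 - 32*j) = j - 8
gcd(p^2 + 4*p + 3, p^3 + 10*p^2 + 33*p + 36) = p + 3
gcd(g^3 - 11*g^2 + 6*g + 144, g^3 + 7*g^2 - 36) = g + 3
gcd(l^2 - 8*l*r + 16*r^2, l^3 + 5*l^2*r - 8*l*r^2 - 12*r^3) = 1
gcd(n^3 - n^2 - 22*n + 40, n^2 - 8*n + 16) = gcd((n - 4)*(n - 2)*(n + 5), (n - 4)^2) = n - 4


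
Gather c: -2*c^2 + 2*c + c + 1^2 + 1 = -2*c^2 + 3*c + 2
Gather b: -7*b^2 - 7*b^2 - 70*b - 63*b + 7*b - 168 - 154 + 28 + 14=-14*b^2 - 126*b - 280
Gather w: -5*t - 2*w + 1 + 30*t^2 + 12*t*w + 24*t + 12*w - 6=30*t^2 + 19*t + w*(12*t + 10) - 5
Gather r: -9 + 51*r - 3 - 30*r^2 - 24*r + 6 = -30*r^2 + 27*r - 6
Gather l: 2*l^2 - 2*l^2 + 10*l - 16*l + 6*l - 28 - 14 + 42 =0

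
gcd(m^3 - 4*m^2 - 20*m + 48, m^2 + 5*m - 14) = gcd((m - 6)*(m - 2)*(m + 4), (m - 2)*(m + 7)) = m - 2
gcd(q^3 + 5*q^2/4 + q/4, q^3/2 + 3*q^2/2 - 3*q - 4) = q + 1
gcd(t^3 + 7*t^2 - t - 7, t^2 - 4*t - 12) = 1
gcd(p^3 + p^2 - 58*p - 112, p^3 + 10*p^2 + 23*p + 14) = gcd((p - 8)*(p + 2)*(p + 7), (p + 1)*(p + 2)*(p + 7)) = p^2 + 9*p + 14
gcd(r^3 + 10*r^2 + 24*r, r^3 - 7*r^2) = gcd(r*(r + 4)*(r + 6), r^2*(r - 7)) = r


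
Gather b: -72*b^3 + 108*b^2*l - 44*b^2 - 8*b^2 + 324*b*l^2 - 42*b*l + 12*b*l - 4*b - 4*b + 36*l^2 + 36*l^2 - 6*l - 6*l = -72*b^3 + b^2*(108*l - 52) + b*(324*l^2 - 30*l - 8) + 72*l^2 - 12*l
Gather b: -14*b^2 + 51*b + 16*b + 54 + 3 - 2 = -14*b^2 + 67*b + 55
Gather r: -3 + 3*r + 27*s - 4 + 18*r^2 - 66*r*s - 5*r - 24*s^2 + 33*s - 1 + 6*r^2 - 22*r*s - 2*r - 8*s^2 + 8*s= 24*r^2 + r*(-88*s - 4) - 32*s^2 + 68*s - 8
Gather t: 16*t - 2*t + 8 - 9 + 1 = 14*t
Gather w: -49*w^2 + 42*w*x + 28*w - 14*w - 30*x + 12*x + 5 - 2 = -49*w^2 + w*(42*x + 14) - 18*x + 3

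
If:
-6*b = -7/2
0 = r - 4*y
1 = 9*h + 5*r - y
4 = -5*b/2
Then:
No Solution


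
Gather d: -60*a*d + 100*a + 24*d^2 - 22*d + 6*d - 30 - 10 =100*a + 24*d^2 + d*(-60*a - 16) - 40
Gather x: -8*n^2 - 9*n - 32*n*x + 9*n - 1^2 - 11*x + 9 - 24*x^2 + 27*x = -8*n^2 - 24*x^2 + x*(16 - 32*n) + 8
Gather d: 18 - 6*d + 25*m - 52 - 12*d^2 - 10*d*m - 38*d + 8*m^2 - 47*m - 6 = -12*d^2 + d*(-10*m - 44) + 8*m^2 - 22*m - 40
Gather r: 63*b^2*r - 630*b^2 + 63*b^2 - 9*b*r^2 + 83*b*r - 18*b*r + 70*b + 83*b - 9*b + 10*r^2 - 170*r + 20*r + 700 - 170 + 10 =-567*b^2 + 144*b + r^2*(10 - 9*b) + r*(63*b^2 + 65*b - 150) + 540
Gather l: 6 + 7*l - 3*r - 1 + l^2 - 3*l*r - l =l^2 + l*(6 - 3*r) - 3*r + 5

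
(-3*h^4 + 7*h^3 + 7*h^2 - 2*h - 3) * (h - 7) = -3*h^5 + 28*h^4 - 42*h^3 - 51*h^2 + 11*h + 21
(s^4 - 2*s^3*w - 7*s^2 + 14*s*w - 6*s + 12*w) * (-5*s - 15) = -5*s^5 + 10*s^4*w - 15*s^4 + 30*s^3*w + 35*s^3 - 70*s^2*w + 135*s^2 - 270*s*w + 90*s - 180*w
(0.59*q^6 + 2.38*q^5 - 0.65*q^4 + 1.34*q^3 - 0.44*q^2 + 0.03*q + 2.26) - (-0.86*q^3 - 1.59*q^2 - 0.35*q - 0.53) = 0.59*q^6 + 2.38*q^5 - 0.65*q^4 + 2.2*q^3 + 1.15*q^2 + 0.38*q + 2.79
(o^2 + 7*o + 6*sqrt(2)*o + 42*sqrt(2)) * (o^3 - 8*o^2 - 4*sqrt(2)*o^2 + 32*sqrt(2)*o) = o^5 - o^4 + 2*sqrt(2)*o^4 - 104*o^3 - 2*sqrt(2)*o^3 - 112*sqrt(2)*o^2 + 48*o^2 + 2688*o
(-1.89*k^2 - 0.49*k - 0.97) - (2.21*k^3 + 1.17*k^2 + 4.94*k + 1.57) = -2.21*k^3 - 3.06*k^2 - 5.43*k - 2.54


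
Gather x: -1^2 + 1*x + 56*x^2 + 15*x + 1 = 56*x^2 + 16*x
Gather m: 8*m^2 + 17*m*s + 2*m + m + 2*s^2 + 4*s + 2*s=8*m^2 + m*(17*s + 3) + 2*s^2 + 6*s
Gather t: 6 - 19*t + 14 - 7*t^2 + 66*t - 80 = -7*t^2 + 47*t - 60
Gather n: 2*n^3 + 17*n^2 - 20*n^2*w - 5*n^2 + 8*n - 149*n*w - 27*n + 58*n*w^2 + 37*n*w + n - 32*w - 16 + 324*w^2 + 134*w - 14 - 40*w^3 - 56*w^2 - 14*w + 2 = 2*n^3 + n^2*(12 - 20*w) + n*(58*w^2 - 112*w - 18) - 40*w^3 + 268*w^2 + 88*w - 28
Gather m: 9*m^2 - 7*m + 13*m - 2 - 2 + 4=9*m^2 + 6*m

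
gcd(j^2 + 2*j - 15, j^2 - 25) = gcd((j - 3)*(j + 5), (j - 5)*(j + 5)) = j + 5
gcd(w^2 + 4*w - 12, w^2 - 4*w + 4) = w - 2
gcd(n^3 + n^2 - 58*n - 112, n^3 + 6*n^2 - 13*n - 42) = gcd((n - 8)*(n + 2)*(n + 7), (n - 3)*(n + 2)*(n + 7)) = n^2 + 9*n + 14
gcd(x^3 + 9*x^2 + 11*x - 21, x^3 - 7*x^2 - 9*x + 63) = x + 3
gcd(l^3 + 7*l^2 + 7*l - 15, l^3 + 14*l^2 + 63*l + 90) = l^2 + 8*l + 15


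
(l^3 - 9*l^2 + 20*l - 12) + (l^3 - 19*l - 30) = 2*l^3 - 9*l^2 + l - 42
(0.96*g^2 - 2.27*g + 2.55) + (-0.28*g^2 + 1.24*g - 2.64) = 0.68*g^2 - 1.03*g - 0.0900000000000003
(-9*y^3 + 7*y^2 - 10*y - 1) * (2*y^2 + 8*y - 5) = -18*y^5 - 58*y^4 + 81*y^3 - 117*y^2 + 42*y + 5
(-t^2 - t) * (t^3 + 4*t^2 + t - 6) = -t^5 - 5*t^4 - 5*t^3 + 5*t^2 + 6*t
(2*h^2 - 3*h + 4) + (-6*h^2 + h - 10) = -4*h^2 - 2*h - 6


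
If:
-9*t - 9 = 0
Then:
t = -1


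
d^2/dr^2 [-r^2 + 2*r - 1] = -2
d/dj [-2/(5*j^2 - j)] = 2*(10*j - 1)/(j^2*(5*j - 1)^2)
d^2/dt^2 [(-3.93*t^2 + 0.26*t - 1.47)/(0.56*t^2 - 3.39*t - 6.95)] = (-14.758352*t^3 - 94.539312*t^2 + 22.815408*t - 437.138364)/(0.175616*t^6 - 3.189312*t^5 + 12.768168*t^4 + 40.205061*t^3 - 158.462085*t^2 - 491.236425*t - 335.702375)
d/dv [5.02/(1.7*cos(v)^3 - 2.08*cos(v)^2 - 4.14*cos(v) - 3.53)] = (25.602*cos(v)^2 - 20.8832*cos(v) - 20.7828)*sin(v)/(-1.7*cos(v)^3 + 2.08*cos(v)^2 + 4.14*cos(v) + 3.53)^2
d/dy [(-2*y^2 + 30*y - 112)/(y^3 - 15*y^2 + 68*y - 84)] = 2*(y^2 - 16*y + 52)/(y^4 - 16*y^3 + 88*y^2 - 192*y + 144)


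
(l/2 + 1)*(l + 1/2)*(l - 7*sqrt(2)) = l^3/2 - 7*sqrt(2)*l^2/2 + 5*l^2/4 - 35*sqrt(2)*l/4 + l/2 - 7*sqrt(2)/2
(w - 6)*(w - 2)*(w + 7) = w^3 - w^2 - 44*w + 84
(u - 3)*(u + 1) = u^2 - 2*u - 3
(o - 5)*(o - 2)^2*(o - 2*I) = o^4 - 9*o^3 - 2*I*o^3 + 24*o^2 + 18*I*o^2 - 20*o - 48*I*o + 40*I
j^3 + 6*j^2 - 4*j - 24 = (j - 2)*(j + 2)*(j + 6)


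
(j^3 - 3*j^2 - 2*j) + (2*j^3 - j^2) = 3*j^3 - 4*j^2 - 2*j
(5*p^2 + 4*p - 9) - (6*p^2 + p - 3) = -p^2 + 3*p - 6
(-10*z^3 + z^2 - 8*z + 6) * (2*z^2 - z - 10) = -20*z^5 + 12*z^4 + 83*z^3 + 10*z^2 + 74*z - 60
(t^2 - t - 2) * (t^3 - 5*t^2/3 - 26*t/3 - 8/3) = t^5 - 8*t^4/3 - 9*t^3 + 28*t^2/3 + 20*t + 16/3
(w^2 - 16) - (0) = w^2 - 16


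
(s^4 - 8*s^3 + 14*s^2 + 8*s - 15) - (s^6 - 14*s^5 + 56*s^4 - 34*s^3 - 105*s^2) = -s^6 + 14*s^5 - 55*s^4 + 26*s^3 + 119*s^2 + 8*s - 15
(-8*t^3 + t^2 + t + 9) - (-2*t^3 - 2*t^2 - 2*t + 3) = -6*t^3 + 3*t^2 + 3*t + 6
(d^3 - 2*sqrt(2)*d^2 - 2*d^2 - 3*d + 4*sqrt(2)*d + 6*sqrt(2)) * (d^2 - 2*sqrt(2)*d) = d^5 - 4*sqrt(2)*d^4 - 2*d^4 + 5*d^3 + 8*sqrt(2)*d^3 - 16*d^2 + 12*sqrt(2)*d^2 - 24*d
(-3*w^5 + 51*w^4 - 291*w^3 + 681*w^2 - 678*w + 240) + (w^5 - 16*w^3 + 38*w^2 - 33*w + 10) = -2*w^5 + 51*w^4 - 307*w^3 + 719*w^2 - 711*w + 250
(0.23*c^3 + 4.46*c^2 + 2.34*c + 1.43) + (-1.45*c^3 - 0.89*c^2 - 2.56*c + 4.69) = -1.22*c^3 + 3.57*c^2 - 0.22*c + 6.12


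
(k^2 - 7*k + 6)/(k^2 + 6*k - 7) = (k - 6)/(k + 7)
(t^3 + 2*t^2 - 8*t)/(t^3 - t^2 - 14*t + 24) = t/(t - 3)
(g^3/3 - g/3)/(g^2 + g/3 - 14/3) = (g^3 - g)/(3*g^2 + g - 14)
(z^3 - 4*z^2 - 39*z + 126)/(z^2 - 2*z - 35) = (z^2 + 3*z - 18)/(z + 5)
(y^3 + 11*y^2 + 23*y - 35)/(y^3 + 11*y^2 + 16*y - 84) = (y^2 + 4*y - 5)/(y^2 + 4*y - 12)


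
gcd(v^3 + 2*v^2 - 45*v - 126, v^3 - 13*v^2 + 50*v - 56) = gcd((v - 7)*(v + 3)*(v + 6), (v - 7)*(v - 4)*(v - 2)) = v - 7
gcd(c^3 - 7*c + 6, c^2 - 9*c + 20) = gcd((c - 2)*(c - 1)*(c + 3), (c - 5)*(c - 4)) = 1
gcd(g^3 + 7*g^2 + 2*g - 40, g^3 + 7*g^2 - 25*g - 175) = g + 5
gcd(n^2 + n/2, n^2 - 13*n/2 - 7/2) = n + 1/2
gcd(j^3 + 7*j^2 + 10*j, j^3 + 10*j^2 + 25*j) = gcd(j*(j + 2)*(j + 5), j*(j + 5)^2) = j^2 + 5*j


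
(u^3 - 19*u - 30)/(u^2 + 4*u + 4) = (u^2 - 2*u - 15)/(u + 2)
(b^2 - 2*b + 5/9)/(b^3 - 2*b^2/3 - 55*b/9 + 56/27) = 3*(3*b - 5)/(9*b^2 - 3*b - 56)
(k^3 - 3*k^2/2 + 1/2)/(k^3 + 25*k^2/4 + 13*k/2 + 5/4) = 2*(2*k^3 - 3*k^2 + 1)/(4*k^3 + 25*k^2 + 26*k + 5)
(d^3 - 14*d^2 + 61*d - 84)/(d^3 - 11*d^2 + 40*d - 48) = (d - 7)/(d - 4)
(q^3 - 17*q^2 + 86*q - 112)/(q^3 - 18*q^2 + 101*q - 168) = (q - 2)/(q - 3)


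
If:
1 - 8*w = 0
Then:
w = 1/8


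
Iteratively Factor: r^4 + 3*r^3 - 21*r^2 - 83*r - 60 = (r + 1)*(r^3 + 2*r^2 - 23*r - 60) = (r + 1)*(r + 4)*(r^2 - 2*r - 15) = (r + 1)*(r + 3)*(r + 4)*(r - 5)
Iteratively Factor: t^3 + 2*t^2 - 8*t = (t - 2)*(t^2 + 4*t) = t*(t - 2)*(t + 4)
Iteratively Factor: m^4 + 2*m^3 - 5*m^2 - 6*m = (m)*(m^3 + 2*m^2 - 5*m - 6) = m*(m + 3)*(m^2 - m - 2) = m*(m + 1)*(m + 3)*(m - 2)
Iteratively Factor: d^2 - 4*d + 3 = (d - 1)*(d - 3)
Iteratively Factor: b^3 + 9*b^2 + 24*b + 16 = (b + 4)*(b^2 + 5*b + 4) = (b + 4)^2*(b + 1)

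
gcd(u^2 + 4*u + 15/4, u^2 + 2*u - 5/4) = u + 5/2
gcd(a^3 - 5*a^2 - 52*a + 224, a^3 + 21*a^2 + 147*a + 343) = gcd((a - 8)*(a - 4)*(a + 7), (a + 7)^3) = a + 7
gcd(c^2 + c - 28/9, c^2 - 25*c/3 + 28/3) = c - 4/3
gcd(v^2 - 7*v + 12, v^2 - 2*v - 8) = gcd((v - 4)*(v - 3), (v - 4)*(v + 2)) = v - 4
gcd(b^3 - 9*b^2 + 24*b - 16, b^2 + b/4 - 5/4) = b - 1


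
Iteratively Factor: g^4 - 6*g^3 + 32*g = (g + 2)*(g^3 - 8*g^2 + 16*g) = g*(g + 2)*(g^2 - 8*g + 16) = g*(g - 4)*(g + 2)*(g - 4)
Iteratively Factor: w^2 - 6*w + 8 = (w - 2)*(w - 4)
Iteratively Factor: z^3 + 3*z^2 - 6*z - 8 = (z + 1)*(z^2 + 2*z - 8) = (z - 2)*(z + 1)*(z + 4)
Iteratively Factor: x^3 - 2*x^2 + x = (x - 1)*(x^2 - x) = (x - 1)^2*(x)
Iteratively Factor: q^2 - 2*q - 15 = (q - 5)*(q + 3)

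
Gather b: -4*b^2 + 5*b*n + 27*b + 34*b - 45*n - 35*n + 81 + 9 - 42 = -4*b^2 + b*(5*n + 61) - 80*n + 48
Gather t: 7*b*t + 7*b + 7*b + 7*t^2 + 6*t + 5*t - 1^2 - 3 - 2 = 14*b + 7*t^2 + t*(7*b + 11) - 6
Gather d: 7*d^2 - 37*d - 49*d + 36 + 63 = 7*d^2 - 86*d + 99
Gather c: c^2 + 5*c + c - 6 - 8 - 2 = c^2 + 6*c - 16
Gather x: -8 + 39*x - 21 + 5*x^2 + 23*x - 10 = 5*x^2 + 62*x - 39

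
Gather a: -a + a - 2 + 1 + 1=0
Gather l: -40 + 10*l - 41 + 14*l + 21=24*l - 60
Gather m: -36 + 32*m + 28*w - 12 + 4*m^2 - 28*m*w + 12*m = 4*m^2 + m*(44 - 28*w) + 28*w - 48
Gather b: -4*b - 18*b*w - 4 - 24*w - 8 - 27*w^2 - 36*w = b*(-18*w - 4) - 27*w^2 - 60*w - 12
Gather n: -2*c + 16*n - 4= -2*c + 16*n - 4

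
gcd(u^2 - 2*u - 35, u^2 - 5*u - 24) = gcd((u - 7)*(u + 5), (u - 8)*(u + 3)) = 1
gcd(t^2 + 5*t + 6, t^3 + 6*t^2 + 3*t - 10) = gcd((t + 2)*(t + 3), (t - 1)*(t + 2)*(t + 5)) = t + 2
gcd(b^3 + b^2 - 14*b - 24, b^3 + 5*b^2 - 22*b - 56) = b^2 - 2*b - 8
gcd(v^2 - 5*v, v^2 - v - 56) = 1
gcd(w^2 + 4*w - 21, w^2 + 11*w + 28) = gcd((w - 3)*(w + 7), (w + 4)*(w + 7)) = w + 7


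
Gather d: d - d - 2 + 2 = 0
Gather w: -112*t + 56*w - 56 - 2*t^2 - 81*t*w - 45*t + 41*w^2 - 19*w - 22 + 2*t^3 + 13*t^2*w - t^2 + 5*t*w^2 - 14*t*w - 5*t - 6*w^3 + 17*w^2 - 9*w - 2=2*t^3 - 3*t^2 - 162*t - 6*w^3 + w^2*(5*t + 58) + w*(13*t^2 - 95*t + 28) - 80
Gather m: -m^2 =-m^2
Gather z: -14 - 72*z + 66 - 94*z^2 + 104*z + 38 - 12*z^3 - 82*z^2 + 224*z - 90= -12*z^3 - 176*z^2 + 256*z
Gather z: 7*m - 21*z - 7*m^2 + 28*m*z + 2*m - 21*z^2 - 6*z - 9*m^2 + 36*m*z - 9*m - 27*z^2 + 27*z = -16*m^2 + 64*m*z - 48*z^2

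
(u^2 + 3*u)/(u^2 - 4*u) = (u + 3)/(u - 4)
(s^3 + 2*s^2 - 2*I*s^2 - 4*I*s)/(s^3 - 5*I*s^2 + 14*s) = (s^2 + 2*s*(1 - I) - 4*I)/(s^2 - 5*I*s + 14)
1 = 1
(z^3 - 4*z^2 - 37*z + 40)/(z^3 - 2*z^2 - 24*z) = (-z^3 + 4*z^2 + 37*z - 40)/(z*(-z^2 + 2*z + 24))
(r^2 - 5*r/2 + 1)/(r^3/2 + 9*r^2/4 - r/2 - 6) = 2*(2*r^2 - 5*r + 2)/(2*r^3 + 9*r^2 - 2*r - 24)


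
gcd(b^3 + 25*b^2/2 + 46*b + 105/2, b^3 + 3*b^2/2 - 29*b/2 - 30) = b^2 + 11*b/2 + 15/2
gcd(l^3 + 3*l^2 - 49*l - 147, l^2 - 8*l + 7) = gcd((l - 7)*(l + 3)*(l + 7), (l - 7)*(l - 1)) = l - 7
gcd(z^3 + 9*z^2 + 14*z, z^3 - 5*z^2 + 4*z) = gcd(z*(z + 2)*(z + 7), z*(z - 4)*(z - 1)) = z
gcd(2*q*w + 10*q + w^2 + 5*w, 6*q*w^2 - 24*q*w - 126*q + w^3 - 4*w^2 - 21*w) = 1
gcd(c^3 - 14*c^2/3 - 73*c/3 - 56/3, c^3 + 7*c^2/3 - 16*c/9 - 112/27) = c + 7/3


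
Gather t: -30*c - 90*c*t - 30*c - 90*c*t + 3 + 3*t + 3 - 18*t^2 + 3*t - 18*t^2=-60*c - 36*t^2 + t*(6 - 180*c) + 6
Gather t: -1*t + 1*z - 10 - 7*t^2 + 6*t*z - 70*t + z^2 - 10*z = -7*t^2 + t*(6*z - 71) + z^2 - 9*z - 10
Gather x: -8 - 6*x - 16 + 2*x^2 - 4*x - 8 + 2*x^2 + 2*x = 4*x^2 - 8*x - 32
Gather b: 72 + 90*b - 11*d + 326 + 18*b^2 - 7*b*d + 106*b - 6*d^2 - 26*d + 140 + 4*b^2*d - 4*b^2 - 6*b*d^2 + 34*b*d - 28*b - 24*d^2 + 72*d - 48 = b^2*(4*d + 14) + b*(-6*d^2 + 27*d + 168) - 30*d^2 + 35*d + 490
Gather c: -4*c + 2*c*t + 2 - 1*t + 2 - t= c*(2*t - 4) - 2*t + 4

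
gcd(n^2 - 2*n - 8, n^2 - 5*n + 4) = n - 4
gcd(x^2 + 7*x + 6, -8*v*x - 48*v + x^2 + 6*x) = x + 6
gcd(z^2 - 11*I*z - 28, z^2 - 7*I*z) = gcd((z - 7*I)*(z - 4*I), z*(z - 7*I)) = z - 7*I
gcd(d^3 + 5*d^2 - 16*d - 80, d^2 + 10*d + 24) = d + 4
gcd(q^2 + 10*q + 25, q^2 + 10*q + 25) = q^2 + 10*q + 25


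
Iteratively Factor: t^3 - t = (t)*(t^2 - 1) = t*(t - 1)*(t + 1)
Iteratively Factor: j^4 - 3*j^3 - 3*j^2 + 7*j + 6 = (j - 3)*(j^3 - 3*j - 2) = (j - 3)*(j + 1)*(j^2 - j - 2) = (j - 3)*(j - 2)*(j + 1)*(j + 1)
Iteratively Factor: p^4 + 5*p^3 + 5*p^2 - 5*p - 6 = (p + 3)*(p^3 + 2*p^2 - p - 2) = (p - 1)*(p + 3)*(p^2 + 3*p + 2) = (p - 1)*(p + 1)*(p + 3)*(p + 2)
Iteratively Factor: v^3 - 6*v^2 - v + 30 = (v + 2)*(v^2 - 8*v + 15) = (v - 5)*(v + 2)*(v - 3)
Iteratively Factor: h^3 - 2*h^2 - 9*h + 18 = (h + 3)*(h^2 - 5*h + 6) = (h - 2)*(h + 3)*(h - 3)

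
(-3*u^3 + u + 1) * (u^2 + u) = -3*u^5 - 3*u^4 + u^3 + 2*u^2 + u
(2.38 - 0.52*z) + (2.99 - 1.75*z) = 5.37 - 2.27*z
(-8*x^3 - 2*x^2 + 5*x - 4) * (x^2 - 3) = -8*x^5 - 2*x^4 + 29*x^3 + 2*x^2 - 15*x + 12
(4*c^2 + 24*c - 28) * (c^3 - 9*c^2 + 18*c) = 4*c^5 - 12*c^4 - 172*c^3 + 684*c^2 - 504*c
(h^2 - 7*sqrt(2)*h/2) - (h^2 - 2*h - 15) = -7*sqrt(2)*h/2 + 2*h + 15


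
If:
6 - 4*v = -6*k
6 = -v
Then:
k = -5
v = -6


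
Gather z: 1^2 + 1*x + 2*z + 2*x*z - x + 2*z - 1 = z*(2*x + 4)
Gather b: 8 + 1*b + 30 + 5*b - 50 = 6*b - 12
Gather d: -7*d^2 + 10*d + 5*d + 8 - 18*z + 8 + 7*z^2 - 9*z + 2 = -7*d^2 + 15*d + 7*z^2 - 27*z + 18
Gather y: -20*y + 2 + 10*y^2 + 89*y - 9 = 10*y^2 + 69*y - 7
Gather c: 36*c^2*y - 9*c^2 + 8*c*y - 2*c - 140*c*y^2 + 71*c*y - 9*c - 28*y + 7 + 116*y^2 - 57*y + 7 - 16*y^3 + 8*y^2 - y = c^2*(36*y - 9) + c*(-140*y^2 + 79*y - 11) - 16*y^3 + 124*y^2 - 86*y + 14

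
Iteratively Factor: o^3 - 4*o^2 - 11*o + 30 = (o - 2)*(o^2 - 2*o - 15) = (o - 5)*(o - 2)*(o + 3)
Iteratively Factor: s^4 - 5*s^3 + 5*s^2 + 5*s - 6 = (s - 1)*(s^3 - 4*s^2 + s + 6) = (s - 1)*(s + 1)*(s^2 - 5*s + 6) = (s - 3)*(s - 1)*(s + 1)*(s - 2)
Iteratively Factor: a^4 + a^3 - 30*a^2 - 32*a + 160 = (a - 5)*(a^3 + 6*a^2 - 32) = (a - 5)*(a + 4)*(a^2 + 2*a - 8) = (a - 5)*(a + 4)^2*(a - 2)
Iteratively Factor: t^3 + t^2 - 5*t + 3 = (t - 1)*(t^2 + 2*t - 3) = (t - 1)*(t + 3)*(t - 1)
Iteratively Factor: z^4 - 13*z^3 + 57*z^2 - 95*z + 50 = (z - 2)*(z^3 - 11*z^2 + 35*z - 25) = (z - 5)*(z - 2)*(z^2 - 6*z + 5) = (z - 5)^2*(z - 2)*(z - 1)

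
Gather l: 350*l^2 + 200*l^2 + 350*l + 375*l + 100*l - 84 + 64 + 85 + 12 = 550*l^2 + 825*l + 77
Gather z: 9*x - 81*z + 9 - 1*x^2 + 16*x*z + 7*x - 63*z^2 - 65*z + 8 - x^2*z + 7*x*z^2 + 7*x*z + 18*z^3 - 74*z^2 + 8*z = -x^2 + 16*x + 18*z^3 + z^2*(7*x - 137) + z*(-x^2 + 23*x - 138) + 17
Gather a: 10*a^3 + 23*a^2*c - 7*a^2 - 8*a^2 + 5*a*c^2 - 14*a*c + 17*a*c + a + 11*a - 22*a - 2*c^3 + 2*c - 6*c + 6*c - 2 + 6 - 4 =10*a^3 + a^2*(23*c - 15) + a*(5*c^2 + 3*c - 10) - 2*c^3 + 2*c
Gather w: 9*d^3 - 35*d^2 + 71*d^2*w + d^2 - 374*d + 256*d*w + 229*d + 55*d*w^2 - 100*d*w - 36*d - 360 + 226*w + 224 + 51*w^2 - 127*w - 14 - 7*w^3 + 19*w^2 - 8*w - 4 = 9*d^3 - 34*d^2 - 181*d - 7*w^3 + w^2*(55*d + 70) + w*(71*d^2 + 156*d + 91) - 154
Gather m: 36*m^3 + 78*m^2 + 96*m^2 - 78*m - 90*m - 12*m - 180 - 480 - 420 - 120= 36*m^3 + 174*m^2 - 180*m - 1200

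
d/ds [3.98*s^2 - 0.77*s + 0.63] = 7.96*s - 0.77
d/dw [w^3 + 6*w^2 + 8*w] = 3*w^2 + 12*w + 8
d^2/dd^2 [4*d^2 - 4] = 8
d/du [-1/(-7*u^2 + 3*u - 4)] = (3 - 14*u)/(7*u^2 - 3*u + 4)^2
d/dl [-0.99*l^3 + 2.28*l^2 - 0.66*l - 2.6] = -2.97*l^2 + 4.56*l - 0.66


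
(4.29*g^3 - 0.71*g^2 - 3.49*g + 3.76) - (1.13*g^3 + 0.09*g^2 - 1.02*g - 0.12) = 3.16*g^3 - 0.8*g^2 - 2.47*g + 3.88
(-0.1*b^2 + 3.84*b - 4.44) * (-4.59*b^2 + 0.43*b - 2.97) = 0.459*b^4 - 17.6686*b^3 + 22.3278*b^2 - 13.314*b + 13.1868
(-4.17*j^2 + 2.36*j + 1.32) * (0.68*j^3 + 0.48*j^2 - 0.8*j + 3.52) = -2.8356*j^5 - 0.3968*j^4 + 5.3664*j^3 - 15.9328*j^2 + 7.2512*j + 4.6464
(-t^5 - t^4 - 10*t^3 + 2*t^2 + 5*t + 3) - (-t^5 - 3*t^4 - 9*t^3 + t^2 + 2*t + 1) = 2*t^4 - t^3 + t^2 + 3*t + 2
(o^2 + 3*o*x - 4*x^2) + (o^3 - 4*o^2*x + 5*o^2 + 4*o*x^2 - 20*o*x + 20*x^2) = o^3 - 4*o^2*x + 6*o^2 + 4*o*x^2 - 17*o*x + 16*x^2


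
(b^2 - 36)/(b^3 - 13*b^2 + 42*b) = (b + 6)/(b*(b - 7))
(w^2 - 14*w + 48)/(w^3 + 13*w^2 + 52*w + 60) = (w^2 - 14*w + 48)/(w^3 + 13*w^2 + 52*w + 60)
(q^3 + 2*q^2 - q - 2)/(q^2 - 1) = q + 2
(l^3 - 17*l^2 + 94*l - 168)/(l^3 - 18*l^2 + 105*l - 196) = (l - 6)/(l - 7)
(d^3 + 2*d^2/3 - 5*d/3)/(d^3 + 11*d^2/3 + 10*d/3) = (d - 1)/(d + 2)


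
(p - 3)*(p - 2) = p^2 - 5*p + 6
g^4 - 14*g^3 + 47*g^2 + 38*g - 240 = (g - 8)*(g - 5)*(g - 3)*(g + 2)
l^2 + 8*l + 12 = (l + 2)*(l + 6)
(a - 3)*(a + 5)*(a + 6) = a^3 + 8*a^2 - 3*a - 90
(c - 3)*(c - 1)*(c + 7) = c^3 + 3*c^2 - 25*c + 21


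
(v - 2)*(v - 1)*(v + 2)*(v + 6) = v^4 + 5*v^3 - 10*v^2 - 20*v + 24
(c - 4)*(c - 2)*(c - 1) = c^3 - 7*c^2 + 14*c - 8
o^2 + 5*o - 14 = (o - 2)*(o + 7)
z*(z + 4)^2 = z^3 + 8*z^2 + 16*z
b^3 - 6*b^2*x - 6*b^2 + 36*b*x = b*(b - 6)*(b - 6*x)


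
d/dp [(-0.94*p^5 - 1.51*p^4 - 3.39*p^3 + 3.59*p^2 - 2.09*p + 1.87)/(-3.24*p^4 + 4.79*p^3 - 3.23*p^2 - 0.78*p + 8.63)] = (3.0456*p^8 - 9.0052*p^7 - 9.1079*p^6 + 35.9506*p^5 - 63.5888*p^4 - 2.57940000000001*p^3 - 124.1899*p^2 + 74.0436*p - 16.5781)/(10.4976*p^8 - 31.0392*p^7 + 43.8745*p^6 - 25.889*p^5 - 52.9619*p^4 + 87.7142*p^3 - 55.1414*p^2 - 13.4628*p + 74.4769)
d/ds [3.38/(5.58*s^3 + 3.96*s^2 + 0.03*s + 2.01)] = (-56.5812*s^2 - 26.7696*s - 0.1014)/(5.58*s^3 + 3.96*s^2 + 0.03*s + 2.01)^2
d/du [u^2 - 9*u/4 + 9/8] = 2*u - 9/4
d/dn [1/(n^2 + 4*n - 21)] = 2*(-n - 2)/(n^2 + 4*n - 21)^2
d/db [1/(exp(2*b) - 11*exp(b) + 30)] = (11 - 2*exp(b))*exp(b)/(exp(2*b) - 11*exp(b) + 30)^2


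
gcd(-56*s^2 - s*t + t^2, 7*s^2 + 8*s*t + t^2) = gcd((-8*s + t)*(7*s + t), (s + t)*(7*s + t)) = 7*s + t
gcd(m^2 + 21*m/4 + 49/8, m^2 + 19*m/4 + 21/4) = m + 7/4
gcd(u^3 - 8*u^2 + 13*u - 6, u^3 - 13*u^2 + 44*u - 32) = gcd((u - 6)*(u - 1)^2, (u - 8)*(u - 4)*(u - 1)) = u - 1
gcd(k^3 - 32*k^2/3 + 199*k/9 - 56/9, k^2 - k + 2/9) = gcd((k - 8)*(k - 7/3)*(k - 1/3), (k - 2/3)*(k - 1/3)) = k - 1/3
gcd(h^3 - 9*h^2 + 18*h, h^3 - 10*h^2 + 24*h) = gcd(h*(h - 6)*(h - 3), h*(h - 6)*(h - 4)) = h^2 - 6*h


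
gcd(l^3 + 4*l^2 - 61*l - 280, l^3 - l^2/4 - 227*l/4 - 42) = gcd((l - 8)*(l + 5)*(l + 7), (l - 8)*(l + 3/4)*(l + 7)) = l^2 - l - 56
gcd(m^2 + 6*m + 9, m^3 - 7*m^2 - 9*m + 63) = m + 3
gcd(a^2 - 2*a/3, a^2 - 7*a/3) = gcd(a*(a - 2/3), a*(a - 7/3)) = a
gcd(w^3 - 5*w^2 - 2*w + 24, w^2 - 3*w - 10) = w + 2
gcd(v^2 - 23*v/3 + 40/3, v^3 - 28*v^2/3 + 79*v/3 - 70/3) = v - 5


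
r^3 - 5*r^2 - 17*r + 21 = (r - 7)*(r - 1)*(r + 3)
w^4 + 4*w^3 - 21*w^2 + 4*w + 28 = (w - 2)^2*(w + 1)*(w + 7)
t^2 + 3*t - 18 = (t - 3)*(t + 6)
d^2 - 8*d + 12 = (d - 6)*(d - 2)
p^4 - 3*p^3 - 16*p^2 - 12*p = p*(p - 6)*(p + 1)*(p + 2)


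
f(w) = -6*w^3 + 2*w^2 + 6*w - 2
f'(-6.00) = -666.00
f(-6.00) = 1330.00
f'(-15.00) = -4104.00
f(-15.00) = 20608.00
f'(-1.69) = -52.17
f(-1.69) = 22.53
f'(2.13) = -67.14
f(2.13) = -38.13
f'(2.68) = -112.56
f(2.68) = -87.05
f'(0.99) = -7.68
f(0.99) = 0.08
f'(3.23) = -168.87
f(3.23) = -163.94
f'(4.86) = -399.71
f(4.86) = -614.35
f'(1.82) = -46.34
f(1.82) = -20.63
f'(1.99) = -57.32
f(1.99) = -29.42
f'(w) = -18*w^2 + 4*w + 6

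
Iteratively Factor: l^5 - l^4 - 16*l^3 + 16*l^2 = (l - 4)*(l^4 + 3*l^3 - 4*l^2) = (l - 4)*(l + 4)*(l^3 - l^2) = l*(l - 4)*(l + 4)*(l^2 - l) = l^2*(l - 4)*(l + 4)*(l - 1)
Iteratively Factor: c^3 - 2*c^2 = (c - 2)*(c^2) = c*(c - 2)*(c)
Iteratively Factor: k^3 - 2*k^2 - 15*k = (k - 5)*(k^2 + 3*k) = (k - 5)*(k + 3)*(k)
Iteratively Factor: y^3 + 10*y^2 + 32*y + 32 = (y + 4)*(y^2 + 6*y + 8) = (y + 2)*(y + 4)*(y + 4)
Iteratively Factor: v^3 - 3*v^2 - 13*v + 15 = (v - 5)*(v^2 + 2*v - 3) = (v - 5)*(v + 3)*(v - 1)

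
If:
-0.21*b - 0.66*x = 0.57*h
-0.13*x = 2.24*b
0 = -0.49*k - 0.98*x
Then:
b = -0.0580357142857143*x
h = -1.13651315789474*x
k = -2.0*x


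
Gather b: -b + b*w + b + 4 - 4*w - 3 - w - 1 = b*w - 5*w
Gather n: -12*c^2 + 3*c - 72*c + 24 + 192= -12*c^2 - 69*c + 216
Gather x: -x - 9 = -x - 9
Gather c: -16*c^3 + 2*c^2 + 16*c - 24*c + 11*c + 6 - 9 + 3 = -16*c^3 + 2*c^2 + 3*c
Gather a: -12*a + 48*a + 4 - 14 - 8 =36*a - 18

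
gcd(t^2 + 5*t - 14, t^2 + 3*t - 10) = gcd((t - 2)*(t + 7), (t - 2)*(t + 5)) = t - 2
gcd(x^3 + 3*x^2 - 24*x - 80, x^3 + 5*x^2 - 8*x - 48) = x^2 + 8*x + 16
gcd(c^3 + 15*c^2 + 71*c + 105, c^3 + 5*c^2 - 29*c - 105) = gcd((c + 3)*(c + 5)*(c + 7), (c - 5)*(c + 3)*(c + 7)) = c^2 + 10*c + 21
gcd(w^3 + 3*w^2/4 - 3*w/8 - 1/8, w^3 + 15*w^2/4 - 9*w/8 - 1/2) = w^2 - w/4 - 1/8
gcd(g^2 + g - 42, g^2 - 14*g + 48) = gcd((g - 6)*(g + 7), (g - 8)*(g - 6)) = g - 6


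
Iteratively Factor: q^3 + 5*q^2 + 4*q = (q + 1)*(q^2 + 4*q) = (q + 1)*(q + 4)*(q)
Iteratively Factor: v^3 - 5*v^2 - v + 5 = (v - 1)*(v^2 - 4*v - 5) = (v - 5)*(v - 1)*(v + 1)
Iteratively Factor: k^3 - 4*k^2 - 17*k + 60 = (k + 4)*(k^2 - 8*k + 15) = (k - 5)*(k + 4)*(k - 3)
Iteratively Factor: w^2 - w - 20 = (w + 4)*(w - 5)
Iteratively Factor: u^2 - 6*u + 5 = (u - 1)*(u - 5)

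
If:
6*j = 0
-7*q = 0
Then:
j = 0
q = 0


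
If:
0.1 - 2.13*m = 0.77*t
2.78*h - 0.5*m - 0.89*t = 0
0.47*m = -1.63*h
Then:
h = -0.03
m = 0.10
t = -0.15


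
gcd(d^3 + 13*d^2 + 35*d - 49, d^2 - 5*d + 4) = d - 1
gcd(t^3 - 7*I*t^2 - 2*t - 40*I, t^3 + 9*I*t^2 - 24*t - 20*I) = t + 2*I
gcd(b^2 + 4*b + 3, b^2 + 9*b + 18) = b + 3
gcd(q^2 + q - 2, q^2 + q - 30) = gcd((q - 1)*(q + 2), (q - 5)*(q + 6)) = 1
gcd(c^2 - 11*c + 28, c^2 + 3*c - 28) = c - 4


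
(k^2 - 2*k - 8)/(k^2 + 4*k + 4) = (k - 4)/(k + 2)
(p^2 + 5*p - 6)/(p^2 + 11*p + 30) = (p - 1)/(p + 5)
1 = 1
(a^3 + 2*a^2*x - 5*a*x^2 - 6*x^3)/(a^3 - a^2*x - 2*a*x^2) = (a + 3*x)/a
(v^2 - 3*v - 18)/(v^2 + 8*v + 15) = (v - 6)/(v + 5)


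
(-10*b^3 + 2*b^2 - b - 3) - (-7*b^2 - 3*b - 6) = -10*b^3 + 9*b^2 + 2*b + 3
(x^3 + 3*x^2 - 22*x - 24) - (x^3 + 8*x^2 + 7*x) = -5*x^2 - 29*x - 24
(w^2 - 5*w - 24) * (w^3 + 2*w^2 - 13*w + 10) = w^5 - 3*w^4 - 47*w^3 + 27*w^2 + 262*w - 240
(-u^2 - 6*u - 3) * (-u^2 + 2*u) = u^4 + 4*u^3 - 9*u^2 - 6*u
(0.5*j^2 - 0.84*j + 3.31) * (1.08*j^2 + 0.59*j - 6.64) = 0.54*j^4 - 0.6122*j^3 - 0.2408*j^2 + 7.5305*j - 21.9784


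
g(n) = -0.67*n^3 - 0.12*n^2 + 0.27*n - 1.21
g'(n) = -2.01*n^2 - 0.24*n + 0.27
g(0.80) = -1.41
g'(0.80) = -1.21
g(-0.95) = -1.00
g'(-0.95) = -1.32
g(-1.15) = -0.66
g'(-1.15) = -2.11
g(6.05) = -152.34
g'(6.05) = -74.75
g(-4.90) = 73.41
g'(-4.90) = -46.81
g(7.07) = -242.07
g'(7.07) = -101.90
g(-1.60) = 0.80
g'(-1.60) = -4.49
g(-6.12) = 146.22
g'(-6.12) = -73.54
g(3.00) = -19.57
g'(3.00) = -18.54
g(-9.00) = 475.07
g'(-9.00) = -160.38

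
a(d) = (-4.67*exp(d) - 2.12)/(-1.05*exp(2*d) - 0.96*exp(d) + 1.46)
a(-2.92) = -1.69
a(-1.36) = -2.90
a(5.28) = 0.02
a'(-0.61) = -17.50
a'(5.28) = -0.02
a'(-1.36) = -2.02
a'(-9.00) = 0.00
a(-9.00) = -1.45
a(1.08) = 1.52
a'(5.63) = -0.02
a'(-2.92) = -0.25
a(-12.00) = -1.45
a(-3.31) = -1.61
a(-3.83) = -1.54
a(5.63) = 0.02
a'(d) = (-4.67*exp(d) - 2.12)*(2.1*exp(2*d) + 0.96*exp(d))/(-1.05*exp(2*d) - 0.96*exp(d) + 1.46)^2 - 4.67*exp(d)/(-1.05*exp(2*d) - 0.96*exp(d) + 1.46)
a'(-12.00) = 0.00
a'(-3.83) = -0.09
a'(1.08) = -1.73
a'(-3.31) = -0.16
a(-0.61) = -7.41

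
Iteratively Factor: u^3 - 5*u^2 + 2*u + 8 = (u - 4)*(u^2 - u - 2) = (u - 4)*(u - 2)*(u + 1)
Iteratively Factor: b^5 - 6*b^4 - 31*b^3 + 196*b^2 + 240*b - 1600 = (b - 5)*(b^4 - b^3 - 36*b^2 + 16*b + 320) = (b - 5)*(b + 4)*(b^3 - 5*b^2 - 16*b + 80) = (b - 5)*(b + 4)^2*(b^2 - 9*b + 20) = (b - 5)^2*(b + 4)^2*(b - 4)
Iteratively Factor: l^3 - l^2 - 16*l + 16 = (l + 4)*(l^2 - 5*l + 4) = (l - 1)*(l + 4)*(l - 4)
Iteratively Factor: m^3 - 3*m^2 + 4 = (m - 2)*(m^2 - m - 2) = (m - 2)*(m + 1)*(m - 2)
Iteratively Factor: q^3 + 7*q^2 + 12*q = (q + 3)*(q^2 + 4*q) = q*(q + 3)*(q + 4)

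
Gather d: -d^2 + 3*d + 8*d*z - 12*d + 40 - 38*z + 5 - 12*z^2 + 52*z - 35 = -d^2 + d*(8*z - 9) - 12*z^2 + 14*z + 10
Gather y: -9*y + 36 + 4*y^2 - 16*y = 4*y^2 - 25*y + 36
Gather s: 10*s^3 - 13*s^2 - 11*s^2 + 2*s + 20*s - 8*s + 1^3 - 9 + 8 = 10*s^3 - 24*s^2 + 14*s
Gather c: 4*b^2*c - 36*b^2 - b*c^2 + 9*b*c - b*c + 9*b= -36*b^2 - b*c^2 + 9*b + c*(4*b^2 + 8*b)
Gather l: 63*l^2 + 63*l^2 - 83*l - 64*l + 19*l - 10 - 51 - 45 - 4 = 126*l^2 - 128*l - 110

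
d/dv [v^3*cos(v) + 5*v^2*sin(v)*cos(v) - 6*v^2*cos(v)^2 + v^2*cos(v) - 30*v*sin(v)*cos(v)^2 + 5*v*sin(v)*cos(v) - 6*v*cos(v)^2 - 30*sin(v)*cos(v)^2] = -v^3*sin(v) - v^2*sin(v) + 6*v^2*sin(2*v) + 3*v^2*cos(v) + 5*v^2*cos(2*v) + 11*v*sin(2*v) - 11*v*cos(v)/2 - v*cos(2*v) - 45*v*cos(3*v)/2 - 6*v + 45*sin(v)/2 + 5*sin(2*v)/2 - 15*sin(3*v)/2 - 30*sqrt(2)*sin(v + pi/4) + 45*cos(v)/2 - 3*cos(2*v) - 45*cos(3*v)/2 - 3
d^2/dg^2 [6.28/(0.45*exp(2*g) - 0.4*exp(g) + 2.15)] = ((2.512 - 11.304*exp(g))*(0.45*exp(2*g) - 0.4*exp(g) + 2.15) + 6.28*(0.9*exp(g) - 0.4)*(1.8*exp(g) - 0.8)*exp(g))*exp(g)/(0.45*exp(2*g) - 0.4*exp(g) + 2.15)^3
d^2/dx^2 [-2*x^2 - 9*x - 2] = -4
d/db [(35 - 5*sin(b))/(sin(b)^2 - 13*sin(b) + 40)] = 5*(sin(b)^2 - 14*sin(b) + 51)*cos(b)/(sin(b)^2 - 13*sin(b) + 40)^2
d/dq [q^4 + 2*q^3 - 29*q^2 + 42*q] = 4*q^3 + 6*q^2 - 58*q + 42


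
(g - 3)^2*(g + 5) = g^3 - g^2 - 21*g + 45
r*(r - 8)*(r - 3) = r^3 - 11*r^2 + 24*r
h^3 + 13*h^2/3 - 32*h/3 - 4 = (h - 2)*(h + 1/3)*(h + 6)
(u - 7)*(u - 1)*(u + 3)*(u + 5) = u^4 - 42*u^2 - 64*u + 105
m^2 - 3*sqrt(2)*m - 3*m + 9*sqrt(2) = (m - 3)*(m - 3*sqrt(2))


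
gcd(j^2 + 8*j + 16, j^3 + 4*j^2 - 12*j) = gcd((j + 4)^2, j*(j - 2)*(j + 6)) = 1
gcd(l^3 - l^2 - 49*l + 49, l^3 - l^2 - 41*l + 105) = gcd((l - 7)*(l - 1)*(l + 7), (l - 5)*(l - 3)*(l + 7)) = l + 7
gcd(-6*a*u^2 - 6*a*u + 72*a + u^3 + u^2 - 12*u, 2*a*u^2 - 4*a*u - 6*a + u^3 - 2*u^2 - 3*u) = u - 3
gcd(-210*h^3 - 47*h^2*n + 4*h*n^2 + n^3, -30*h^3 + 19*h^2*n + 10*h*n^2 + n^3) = 30*h^2 + 11*h*n + n^2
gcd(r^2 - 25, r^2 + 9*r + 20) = r + 5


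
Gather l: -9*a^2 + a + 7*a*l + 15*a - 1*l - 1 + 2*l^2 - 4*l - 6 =-9*a^2 + 16*a + 2*l^2 + l*(7*a - 5) - 7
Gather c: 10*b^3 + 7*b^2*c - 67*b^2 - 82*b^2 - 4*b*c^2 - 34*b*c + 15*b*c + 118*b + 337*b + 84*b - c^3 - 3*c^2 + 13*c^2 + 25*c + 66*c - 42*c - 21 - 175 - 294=10*b^3 - 149*b^2 + 539*b - c^3 + c^2*(10 - 4*b) + c*(7*b^2 - 19*b + 49) - 490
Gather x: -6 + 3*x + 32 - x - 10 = 2*x + 16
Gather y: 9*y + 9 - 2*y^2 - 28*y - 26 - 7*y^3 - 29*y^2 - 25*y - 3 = -7*y^3 - 31*y^2 - 44*y - 20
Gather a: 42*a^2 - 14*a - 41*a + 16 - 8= 42*a^2 - 55*a + 8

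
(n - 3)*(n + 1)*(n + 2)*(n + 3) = n^4 + 3*n^3 - 7*n^2 - 27*n - 18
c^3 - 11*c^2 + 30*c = c*(c - 6)*(c - 5)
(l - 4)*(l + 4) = l^2 - 16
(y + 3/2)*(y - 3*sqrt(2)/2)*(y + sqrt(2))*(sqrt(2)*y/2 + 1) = sqrt(2)*y^4/2 + y^3/2 + 3*sqrt(2)*y^3/4 - 2*sqrt(2)*y^2 + 3*y^2/4 - 3*sqrt(2)*y - 3*y - 9/2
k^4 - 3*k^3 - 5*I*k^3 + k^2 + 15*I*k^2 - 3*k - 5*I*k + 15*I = (k - 3)*(k - 5*I)*(k - I)*(k + I)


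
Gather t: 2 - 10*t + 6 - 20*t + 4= 12 - 30*t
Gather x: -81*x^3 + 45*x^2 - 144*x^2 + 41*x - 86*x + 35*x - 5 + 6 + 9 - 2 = -81*x^3 - 99*x^2 - 10*x + 8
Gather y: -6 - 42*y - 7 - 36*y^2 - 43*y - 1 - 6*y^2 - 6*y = -42*y^2 - 91*y - 14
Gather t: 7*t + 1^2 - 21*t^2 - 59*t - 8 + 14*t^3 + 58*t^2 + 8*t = 14*t^3 + 37*t^2 - 44*t - 7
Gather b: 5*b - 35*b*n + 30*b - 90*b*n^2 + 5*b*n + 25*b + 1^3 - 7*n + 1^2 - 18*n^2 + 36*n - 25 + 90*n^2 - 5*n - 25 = b*(-90*n^2 - 30*n + 60) + 72*n^2 + 24*n - 48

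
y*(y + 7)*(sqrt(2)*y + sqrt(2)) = sqrt(2)*y^3 + 8*sqrt(2)*y^2 + 7*sqrt(2)*y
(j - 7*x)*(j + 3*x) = j^2 - 4*j*x - 21*x^2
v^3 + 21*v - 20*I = (v - 4*I)*(v - I)*(v + 5*I)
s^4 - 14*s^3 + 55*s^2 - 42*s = s*(s - 7)*(s - 6)*(s - 1)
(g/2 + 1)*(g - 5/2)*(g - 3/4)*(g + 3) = g^4/2 + 7*g^3/8 - 67*g^2/16 - 81*g/16 + 45/8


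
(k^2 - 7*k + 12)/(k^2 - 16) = (k - 3)/(k + 4)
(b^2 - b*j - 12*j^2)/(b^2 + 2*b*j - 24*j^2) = (b + 3*j)/(b + 6*j)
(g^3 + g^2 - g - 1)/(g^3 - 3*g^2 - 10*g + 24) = (g^3 + g^2 - g - 1)/(g^3 - 3*g^2 - 10*g + 24)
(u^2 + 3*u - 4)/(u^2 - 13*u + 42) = (u^2 + 3*u - 4)/(u^2 - 13*u + 42)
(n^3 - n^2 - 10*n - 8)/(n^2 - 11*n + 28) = (n^2 + 3*n + 2)/(n - 7)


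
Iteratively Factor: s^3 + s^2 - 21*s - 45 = (s + 3)*(s^2 - 2*s - 15) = (s + 3)^2*(s - 5)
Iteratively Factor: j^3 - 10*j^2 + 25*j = (j - 5)*(j^2 - 5*j) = (j - 5)^2*(j)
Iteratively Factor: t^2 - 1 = (t - 1)*(t + 1)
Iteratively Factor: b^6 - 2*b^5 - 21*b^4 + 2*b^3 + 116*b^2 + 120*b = (b - 3)*(b^5 + b^4 - 18*b^3 - 52*b^2 - 40*b) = (b - 3)*(b + 2)*(b^4 - b^3 - 16*b^2 - 20*b) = b*(b - 3)*(b + 2)*(b^3 - b^2 - 16*b - 20) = b*(b - 3)*(b + 2)^2*(b^2 - 3*b - 10) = b*(b - 5)*(b - 3)*(b + 2)^2*(b + 2)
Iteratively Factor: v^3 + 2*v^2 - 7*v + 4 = (v + 4)*(v^2 - 2*v + 1) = (v - 1)*(v + 4)*(v - 1)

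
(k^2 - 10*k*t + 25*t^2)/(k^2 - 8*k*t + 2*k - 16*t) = (k^2 - 10*k*t + 25*t^2)/(k^2 - 8*k*t + 2*k - 16*t)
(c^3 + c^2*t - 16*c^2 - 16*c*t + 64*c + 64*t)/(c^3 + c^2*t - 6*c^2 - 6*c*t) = (c^2 - 16*c + 64)/(c*(c - 6))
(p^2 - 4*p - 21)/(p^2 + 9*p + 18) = (p - 7)/(p + 6)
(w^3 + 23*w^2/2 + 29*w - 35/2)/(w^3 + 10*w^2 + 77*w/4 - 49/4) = 2*(w + 5)/(2*w + 7)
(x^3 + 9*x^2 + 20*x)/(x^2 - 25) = x*(x + 4)/(x - 5)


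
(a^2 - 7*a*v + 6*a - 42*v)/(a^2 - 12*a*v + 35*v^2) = (-a - 6)/(-a + 5*v)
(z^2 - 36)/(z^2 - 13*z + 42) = (z + 6)/(z - 7)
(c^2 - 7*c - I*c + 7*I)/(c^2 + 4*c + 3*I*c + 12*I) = (c^2 - c*(7 + I) + 7*I)/(c^2 + c*(4 + 3*I) + 12*I)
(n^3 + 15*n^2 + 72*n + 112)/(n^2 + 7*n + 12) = (n^2 + 11*n + 28)/(n + 3)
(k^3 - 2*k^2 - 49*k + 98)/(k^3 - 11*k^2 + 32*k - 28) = (k + 7)/(k - 2)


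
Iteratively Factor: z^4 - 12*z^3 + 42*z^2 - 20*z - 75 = (z - 5)*(z^3 - 7*z^2 + 7*z + 15) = (z - 5)*(z + 1)*(z^2 - 8*z + 15) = (z - 5)^2*(z + 1)*(z - 3)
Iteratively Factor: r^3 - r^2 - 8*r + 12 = (r - 2)*(r^2 + r - 6) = (r - 2)^2*(r + 3)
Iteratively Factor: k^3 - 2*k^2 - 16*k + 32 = (k - 4)*(k^2 + 2*k - 8) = (k - 4)*(k - 2)*(k + 4)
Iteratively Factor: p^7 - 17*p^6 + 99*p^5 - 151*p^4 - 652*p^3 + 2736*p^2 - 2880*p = (p)*(p^6 - 17*p^5 + 99*p^4 - 151*p^3 - 652*p^2 + 2736*p - 2880) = p*(p - 4)*(p^5 - 13*p^4 + 47*p^3 + 37*p^2 - 504*p + 720) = p*(p - 4)^2*(p^4 - 9*p^3 + 11*p^2 + 81*p - 180) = p*(p - 4)^2*(p + 3)*(p^3 - 12*p^2 + 47*p - 60) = p*(p - 4)^3*(p + 3)*(p^2 - 8*p + 15) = p*(p - 4)^3*(p - 3)*(p + 3)*(p - 5)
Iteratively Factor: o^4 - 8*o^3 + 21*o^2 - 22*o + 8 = (o - 1)*(o^3 - 7*o^2 + 14*o - 8) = (o - 2)*(o - 1)*(o^2 - 5*o + 4) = (o - 2)*(o - 1)^2*(o - 4)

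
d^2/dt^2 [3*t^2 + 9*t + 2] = 6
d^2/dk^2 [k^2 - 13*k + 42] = 2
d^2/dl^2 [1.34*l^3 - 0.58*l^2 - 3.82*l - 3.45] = 8.04*l - 1.16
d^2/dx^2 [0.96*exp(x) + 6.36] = 0.96*exp(x)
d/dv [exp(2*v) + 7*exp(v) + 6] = (2*exp(v) + 7)*exp(v)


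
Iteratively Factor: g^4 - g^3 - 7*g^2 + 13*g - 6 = (g - 2)*(g^3 + g^2 - 5*g + 3) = (g - 2)*(g - 1)*(g^2 + 2*g - 3) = (g - 2)*(g - 1)*(g + 3)*(g - 1)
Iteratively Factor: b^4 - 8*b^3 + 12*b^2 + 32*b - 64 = (b - 2)*(b^3 - 6*b^2 + 32) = (b - 4)*(b - 2)*(b^2 - 2*b - 8) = (b - 4)^2*(b - 2)*(b + 2)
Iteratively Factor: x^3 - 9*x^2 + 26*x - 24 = (x - 3)*(x^2 - 6*x + 8) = (x - 3)*(x - 2)*(x - 4)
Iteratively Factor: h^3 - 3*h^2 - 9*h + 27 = (h + 3)*(h^2 - 6*h + 9) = (h - 3)*(h + 3)*(h - 3)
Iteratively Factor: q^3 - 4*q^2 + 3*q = (q - 3)*(q^2 - q) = (q - 3)*(q - 1)*(q)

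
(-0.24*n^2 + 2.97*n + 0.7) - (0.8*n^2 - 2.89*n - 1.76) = -1.04*n^2 + 5.86*n + 2.46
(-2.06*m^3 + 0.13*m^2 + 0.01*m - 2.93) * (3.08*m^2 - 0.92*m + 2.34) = -6.3448*m^5 + 2.2956*m^4 - 4.9092*m^3 - 8.7294*m^2 + 2.719*m - 6.8562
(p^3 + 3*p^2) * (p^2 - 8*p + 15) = p^5 - 5*p^4 - 9*p^3 + 45*p^2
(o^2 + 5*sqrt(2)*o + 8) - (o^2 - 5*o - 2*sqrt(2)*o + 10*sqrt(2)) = 5*o + 7*sqrt(2)*o - 10*sqrt(2) + 8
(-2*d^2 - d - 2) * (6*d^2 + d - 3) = -12*d^4 - 8*d^3 - 7*d^2 + d + 6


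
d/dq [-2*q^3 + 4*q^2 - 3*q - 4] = -6*q^2 + 8*q - 3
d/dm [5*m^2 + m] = 10*m + 1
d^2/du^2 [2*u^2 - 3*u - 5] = 4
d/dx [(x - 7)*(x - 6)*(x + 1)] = 3*x^2 - 24*x + 29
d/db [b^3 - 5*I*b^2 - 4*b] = 3*b^2 - 10*I*b - 4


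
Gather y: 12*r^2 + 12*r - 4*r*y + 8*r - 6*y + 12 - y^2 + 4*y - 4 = 12*r^2 + 20*r - y^2 + y*(-4*r - 2) + 8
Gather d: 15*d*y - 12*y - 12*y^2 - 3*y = 15*d*y - 12*y^2 - 15*y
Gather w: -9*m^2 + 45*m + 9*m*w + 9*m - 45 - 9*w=-9*m^2 + 54*m + w*(9*m - 9) - 45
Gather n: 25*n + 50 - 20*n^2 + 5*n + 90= -20*n^2 + 30*n + 140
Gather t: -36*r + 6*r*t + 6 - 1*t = -36*r + t*(6*r - 1) + 6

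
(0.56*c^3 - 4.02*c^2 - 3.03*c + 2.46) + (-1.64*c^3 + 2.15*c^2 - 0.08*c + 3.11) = -1.08*c^3 - 1.87*c^2 - 3.11*c + 5.57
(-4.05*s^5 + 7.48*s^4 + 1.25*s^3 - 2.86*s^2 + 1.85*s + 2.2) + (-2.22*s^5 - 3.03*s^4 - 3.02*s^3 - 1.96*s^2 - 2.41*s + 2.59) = -6.27*s^5 + 4.45*s^4 - 1.77*s^3 - 4.82*s^2 - 0.56*s + 4.79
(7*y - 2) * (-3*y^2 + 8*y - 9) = -21*y^3 + 62*y^2 - 79*y + 18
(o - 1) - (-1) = o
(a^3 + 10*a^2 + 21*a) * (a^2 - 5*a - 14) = a^5 + 5*a^4 - 43*a^3 - 245*a^2 - 294*a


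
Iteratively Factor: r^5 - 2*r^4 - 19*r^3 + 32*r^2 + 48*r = (r)*(r^4 - 2*r^3 - 19*r^2 + 32*r + 48) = r*(r - 3)*(r^3 + r^2 - 16*r - 16) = r*(r - 3)*(r + 1)*(r^2 - 16) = r*(r - 4)*(r - 3)*(r + 1)*(r + 4)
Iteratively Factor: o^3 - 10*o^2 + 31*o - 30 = (o - 5)*(o^2 - 5*o + 6) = (o - 5)*(o - 2)*(o - 3)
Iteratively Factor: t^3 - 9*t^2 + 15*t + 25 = (t + 1)*(t^2 - 10*t + 25) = (t - 5)*(t + 1)*(t - 5)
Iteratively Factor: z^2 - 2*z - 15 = (z - 5)*(z + 3)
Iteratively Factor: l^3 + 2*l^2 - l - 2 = (l + 1)*(l^2 + l - 2) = (l - 1)*(l + 1)*(l + 2)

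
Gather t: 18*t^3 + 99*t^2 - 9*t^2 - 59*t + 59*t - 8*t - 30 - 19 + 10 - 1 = 18*t^3 + 90*t^2 - 8*t - 40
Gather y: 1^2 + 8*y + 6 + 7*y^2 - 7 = 7*y^2 + 8*y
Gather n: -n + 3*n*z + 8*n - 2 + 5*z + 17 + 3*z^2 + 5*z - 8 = n*(3*z + 7) + 3*z^2 + 10*z + 7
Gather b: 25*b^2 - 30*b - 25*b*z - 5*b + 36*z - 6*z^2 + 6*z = 25*b^2 + b*(-25*z - 35) - 6*z^2 + 42*z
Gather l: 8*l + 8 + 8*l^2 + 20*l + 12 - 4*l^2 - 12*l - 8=4*l^2 + 16*l + 12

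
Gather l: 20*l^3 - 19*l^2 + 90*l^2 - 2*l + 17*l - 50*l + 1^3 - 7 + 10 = 20*l^3 + 71*l^2 - 35*l + 4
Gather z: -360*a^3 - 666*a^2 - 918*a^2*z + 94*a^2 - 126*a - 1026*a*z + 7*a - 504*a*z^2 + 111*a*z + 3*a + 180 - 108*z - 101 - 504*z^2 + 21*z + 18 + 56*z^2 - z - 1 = -360*a^3 - 572*a^2 - 116*a + z^2*(-504*a - 448) + z*(-918*a^2 - 915*a - 88) + 96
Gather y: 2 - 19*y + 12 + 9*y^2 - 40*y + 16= 9*y^2 - 59*y + 30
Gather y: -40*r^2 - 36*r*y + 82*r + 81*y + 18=-40*r^2 + 82*r + y*(81 - 36*r) + 18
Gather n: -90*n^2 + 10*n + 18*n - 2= -90*n^2 + 28*n - 2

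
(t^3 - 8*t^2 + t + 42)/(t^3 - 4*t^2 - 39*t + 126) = (t + 2)/(t + 6)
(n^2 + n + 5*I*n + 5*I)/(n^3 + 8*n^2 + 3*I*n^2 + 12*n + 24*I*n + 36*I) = (n^2 + n*(1 + 5*I) + 5*I)/(n^3 + n^2*(8 + 3*I) + n*(12 + 24*I) + 36*I)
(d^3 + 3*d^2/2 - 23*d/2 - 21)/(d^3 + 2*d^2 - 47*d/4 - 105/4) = 2*(d + 2)/(2*d + 5)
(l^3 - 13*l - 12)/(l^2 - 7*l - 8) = (l^2 - l - 12)/(l - 8)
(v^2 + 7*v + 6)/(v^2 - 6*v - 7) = (v + 6)/(v - 7)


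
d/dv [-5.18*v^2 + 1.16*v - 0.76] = 1.16 - 10.36*v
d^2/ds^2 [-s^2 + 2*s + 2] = -2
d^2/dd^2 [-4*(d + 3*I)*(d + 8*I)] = -8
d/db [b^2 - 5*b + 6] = 2*b - 5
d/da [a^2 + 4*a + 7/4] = 2*a + 4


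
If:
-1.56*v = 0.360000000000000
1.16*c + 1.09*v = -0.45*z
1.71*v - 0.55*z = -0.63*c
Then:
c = 0.34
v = -0.23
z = -0.32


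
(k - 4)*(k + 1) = k^2 - 3*k - 4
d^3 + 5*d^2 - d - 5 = (d - 1)*(d + 1)*(d + 5)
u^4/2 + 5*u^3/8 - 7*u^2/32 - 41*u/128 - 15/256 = (u/2 + 1/4)*(u - 3/4)*(u + 1/4)*(u + 5/4)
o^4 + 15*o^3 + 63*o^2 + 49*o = o*(o + 1)*(o + 7)^2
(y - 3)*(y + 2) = y^2 - y - 6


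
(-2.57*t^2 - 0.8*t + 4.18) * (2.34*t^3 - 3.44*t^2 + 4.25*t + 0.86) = -6.0138*t^5 + 6.9688*t^4 + 1.6107*t^3 - 19.9894*t^2 + 17.077*t + 3.5948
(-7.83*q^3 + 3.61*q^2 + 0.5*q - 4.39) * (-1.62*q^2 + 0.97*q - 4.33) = 12.6846*q^5 - 13.4433*q^4 + 36.5956*q^3 - 8.0345*q^2 - 6.4233*q + 19.0087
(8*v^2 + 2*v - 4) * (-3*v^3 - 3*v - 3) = -24*v^5 - 6*v^4 - 12*v^3 - 30*v^2 + 6*v + 12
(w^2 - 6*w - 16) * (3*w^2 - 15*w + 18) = 3*w^4 - 33*w^3 + 60*w^2 + 132*w - 288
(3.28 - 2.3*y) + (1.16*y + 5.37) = 8.65 - 1.14*y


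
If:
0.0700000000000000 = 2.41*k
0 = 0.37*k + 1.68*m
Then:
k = 0.03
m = -0.01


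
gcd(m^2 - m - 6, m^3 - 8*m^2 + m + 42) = m^2 - m - 6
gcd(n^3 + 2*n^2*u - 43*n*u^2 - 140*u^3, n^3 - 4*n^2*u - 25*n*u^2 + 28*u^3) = -n^2 + 3*n*u + 28*u^2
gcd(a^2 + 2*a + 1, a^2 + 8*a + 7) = a + 1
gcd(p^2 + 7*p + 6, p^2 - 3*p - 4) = p + 1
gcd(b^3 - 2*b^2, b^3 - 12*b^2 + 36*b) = b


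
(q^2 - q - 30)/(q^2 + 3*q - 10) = (q - 6)/(q - 2)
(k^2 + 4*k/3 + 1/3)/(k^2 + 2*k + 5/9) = 3*(k + 1)/(3*k + 5)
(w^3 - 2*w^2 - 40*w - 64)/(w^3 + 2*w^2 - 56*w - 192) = (w + 2)/(w + 6)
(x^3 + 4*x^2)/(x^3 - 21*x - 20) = x^2/(x^2 - 4*x - 5)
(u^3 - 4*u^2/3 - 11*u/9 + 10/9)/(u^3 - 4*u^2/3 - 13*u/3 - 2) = (9*u^2 - 21*u + 10)/(3*(3*u^2 - 7*u - 6))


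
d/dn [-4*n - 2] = -4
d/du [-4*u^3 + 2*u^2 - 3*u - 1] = -12*u^2 + 4*u - 3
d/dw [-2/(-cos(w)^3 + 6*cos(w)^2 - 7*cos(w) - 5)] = 2*(3*cos(w)^2 - 12*cos(w) + 7)*sin(w)/(cos(w)^3 - 6*cos(w)^2 + 7*cos(w) + 5)^2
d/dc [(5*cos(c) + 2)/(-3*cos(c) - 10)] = 44*sin(c)/(3*cos(c) + 10)^2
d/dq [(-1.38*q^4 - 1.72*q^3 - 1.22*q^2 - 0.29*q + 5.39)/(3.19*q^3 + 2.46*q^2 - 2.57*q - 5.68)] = (-4.4022*q^6 - 6.7896*q^5 + 10.3004*q^4 + 42.0446*q^3 - 18.4247*q^2 - 12.6596*q + 15.4995)/(10.1761*q^6 + 15.6948*q^5 - 10.345*q^4 - 48.8828*q^3 - 21.3407*q^2 + 29.1952*q + 32.2624)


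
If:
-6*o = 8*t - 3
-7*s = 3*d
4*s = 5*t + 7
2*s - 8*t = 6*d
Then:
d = 49/18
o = 65/18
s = -7/6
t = -7/3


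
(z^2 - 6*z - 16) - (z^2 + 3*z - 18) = 2 - 9*z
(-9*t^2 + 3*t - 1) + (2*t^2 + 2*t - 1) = -7*t^2 + 5*t - 2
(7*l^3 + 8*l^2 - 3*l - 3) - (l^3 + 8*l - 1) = 6*l^3 + 8*l^2 - 11*l - 2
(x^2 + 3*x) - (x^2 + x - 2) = 2*x + 2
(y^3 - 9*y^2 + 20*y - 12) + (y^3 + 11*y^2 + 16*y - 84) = 2*y^3 + 2*y^2 + 36*y - 96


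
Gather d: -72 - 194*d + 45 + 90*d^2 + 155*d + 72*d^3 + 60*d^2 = 72*d^3 + 150*d^2 - 39*d - 27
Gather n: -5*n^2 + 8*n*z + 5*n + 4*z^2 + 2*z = -5*n^2 + n*(8*z + 5) + 4*z^2 + 2*z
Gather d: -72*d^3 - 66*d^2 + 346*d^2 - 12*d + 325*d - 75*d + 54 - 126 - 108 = -72*d^3 + 280*d^2 + 238*d - 180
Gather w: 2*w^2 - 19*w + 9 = 2*w^2 - 19*w + 9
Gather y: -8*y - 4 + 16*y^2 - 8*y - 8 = 16*y^2 - 16*y - 12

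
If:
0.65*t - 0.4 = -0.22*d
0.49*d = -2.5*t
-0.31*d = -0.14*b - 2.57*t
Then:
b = 25.11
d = 4.32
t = -0.85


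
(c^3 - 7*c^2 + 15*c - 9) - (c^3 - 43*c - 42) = -7*c^2 + 58*c + 33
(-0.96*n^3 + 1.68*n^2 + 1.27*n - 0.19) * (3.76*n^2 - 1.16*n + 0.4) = -3.6096*n^5 + 7.4304*n^4 + 2.4424*n^3 - 1.5156*n^2 + 0.7284*n - 0.076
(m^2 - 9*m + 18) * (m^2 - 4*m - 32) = m^4 - 13*m^3 + 22*m^2 + 216*m - 576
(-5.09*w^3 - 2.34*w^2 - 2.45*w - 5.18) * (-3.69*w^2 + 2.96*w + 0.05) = 18.7821*w^5 - 6.4318*w^4 + 1.8596*w^3 + 11.7452*w^2 - 15.4553*w - 0.259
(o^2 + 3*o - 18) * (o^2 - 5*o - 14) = o^4 - 2*o^3 - 47*o^2 + 48*o + 252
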